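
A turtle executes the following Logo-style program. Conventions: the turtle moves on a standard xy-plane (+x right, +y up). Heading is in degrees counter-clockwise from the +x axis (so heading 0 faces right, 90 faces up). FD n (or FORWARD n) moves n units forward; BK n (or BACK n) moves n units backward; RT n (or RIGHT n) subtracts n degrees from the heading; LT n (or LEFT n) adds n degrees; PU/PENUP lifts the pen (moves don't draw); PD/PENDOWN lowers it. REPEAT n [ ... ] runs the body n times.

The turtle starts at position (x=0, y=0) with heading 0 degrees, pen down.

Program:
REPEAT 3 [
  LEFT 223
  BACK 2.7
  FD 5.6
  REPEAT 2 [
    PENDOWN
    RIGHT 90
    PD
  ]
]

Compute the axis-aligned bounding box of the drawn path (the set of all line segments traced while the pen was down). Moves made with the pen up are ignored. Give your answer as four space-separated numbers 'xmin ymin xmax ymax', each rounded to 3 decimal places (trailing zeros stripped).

Answer: -4.022 -7.124 1.975 1.841

Derivation:
Executing turtle program step by step:
Start: pos=(0,0), heading=0, pen down
REPEAT 3 [
  -- iteration 1/3 --
  LT 223: heading 0 -> 223
  BK 2.7: (0,0) -> (1.975,1.841) [heading=223, draw]
  FD 5.6: (1.975,1.841) -> (-2.121,-1.978) [heading=223, draw]
  REPEAT 2 [
    -- iteration 1/2 --
    PD: pen down
    RT 90: heading 223 -> 133
    PD: pen down
    -- iteration 2/2 --
    PD: pen down
    RT 90: heading 133 -> 43
    PD: pen down
  ]
  -- iteration 2/3 --
  LT 223: heading 43 -> 266
  BK 2.7: (-2.121,-1.978) -> (-1.933,0.716) [heading=266, draw]
  FD 5.6: (-1.933,0.716) -> (-2.323,-4.871) [heading=266, draw]
  REPEAT 2 [
    -- iteration 1/2 --
    PD: pen down
    RT 90: heading 266 -> 176
    PD: pen down
    -- iteration 2/2 --
    PD: pen down
    RT 90: heading 176 -> 86
    PD: pen down
  ]
  -- iteration 3/3 --
  LT 223: heading 86 -> 309
  BK 2.7: (-2.323,-4.871) -> (-4.022,-2.772) [heading=309, draw]
  FD 5.6: (-4.022,-2.772) -> (-0.498,-7.124) [heading=309, draw]
  REPEAT 2 [
    -- iteration 1/2 --
    PD: pen down
    RT 90: heading 309 -> 219
    PD: pen down
    -- iteration 2/2 --
    PD: pen down
    RT 90: heading 219 -> 129
    PD: pen down
  ]
]
Final: pos=(-0.498,-7.124), heading=129, 6 segment(s) drawn

Segment endpoints: x in {-4.022, -2.323, -2.121, -1.933, -0.498, 0, 1.975}, y in {-7.124, -4.871, -2.772, -1.978, 0, 0.716, 1.841}
xmin=-4.022, ymin=-7.124, xmax=1.975, ymax=1.841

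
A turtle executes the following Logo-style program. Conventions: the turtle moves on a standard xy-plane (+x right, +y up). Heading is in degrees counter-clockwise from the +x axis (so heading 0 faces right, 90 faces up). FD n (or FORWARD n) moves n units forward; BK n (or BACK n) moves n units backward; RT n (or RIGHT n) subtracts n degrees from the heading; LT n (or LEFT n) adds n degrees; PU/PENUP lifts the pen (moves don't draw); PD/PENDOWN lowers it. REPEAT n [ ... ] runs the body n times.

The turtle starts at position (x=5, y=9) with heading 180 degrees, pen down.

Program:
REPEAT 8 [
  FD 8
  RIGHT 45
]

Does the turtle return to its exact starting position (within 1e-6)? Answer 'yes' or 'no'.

Executing turtle program step by step:
Start: pos=(5,9), heading=180, pen down
REPEAT 8 [
  -- iteration 1/8 --
  FD 8: (5,9) -> (-3,9) [heading=180, draw]
  RT 45: heading 180 -> 135
  -- iteration 2/8 --
  FD 8: (-3,9) -> (-8.657,14.657) [heading=135, draw]
  RT 45: heading 135 -> 90
  -- iteration 3/8 --
  FD 8: (-8.657,14.657) -> (-8.657,22.657) [heading=90, draw]
  RT 45: heading 90 -> 45
  -- iteration 4/8 --
  FD 8: (-8.657,22.657) -> (-3,28.314) [heading=45, draw]
  RT 45: heading 45 -> 0
  -- iteration 5/8 --
  FD 8: (-3,28.314) -> (5,28.314) [heading=0, draw]
  RT 45: heading 0 -> 315
  -- iteration 6/8 --
  FD 8: (5,28.314) -> (10.657,22.657) [heading=315, draw]
  RT 45: heading 315 -> 270
  -- iteration 7/8 --
  FD 8: (10.657,22.657) -> (10.657,14.657) [heading=270, draw]
  RT 45: heading 270 -> 225
  -- iteration 8/8 --
  FD 8: (10.657,14.657) -> (5,9) [heading=225, draw]
  RT 45: heading 225 -> 180
]
Final: pos=(5,9), heading=180, 8 segment(s) drawn

Start position: (5, 9)
Final position: (5, 9)
Distance = 0; < 1e-6 -> CLOSED

Answer: yes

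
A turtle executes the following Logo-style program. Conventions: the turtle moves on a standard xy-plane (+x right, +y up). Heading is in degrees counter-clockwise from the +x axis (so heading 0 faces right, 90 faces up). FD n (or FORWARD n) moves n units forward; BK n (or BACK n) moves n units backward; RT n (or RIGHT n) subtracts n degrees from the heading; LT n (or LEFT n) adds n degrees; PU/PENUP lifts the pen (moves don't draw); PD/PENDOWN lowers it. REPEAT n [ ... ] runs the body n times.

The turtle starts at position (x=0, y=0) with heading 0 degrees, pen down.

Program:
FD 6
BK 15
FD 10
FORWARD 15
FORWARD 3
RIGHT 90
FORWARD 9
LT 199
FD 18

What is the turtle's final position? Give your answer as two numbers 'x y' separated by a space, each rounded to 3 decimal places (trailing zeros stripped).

Executing turtle program step by step:
Start: pos=(0,0), heading=0, pen down
FD 6: (0,0) -> (6,0) [heading=0, draw]
BK 15: (6,0) -> (-9,0) [heading=0, draw]
FD 10: (-9,0) -> (1,0) [heading=0, draw]
FD 15: (1,0) -> (16,0) [heading=0, draw]
FD 3: (16,0) -> (19,0) [heading=0, draw]
RT 90: heading 0 -> 270
FD 9: (19,0) -> (19,-9) [heading=270, draw]
LT 199: heading 270 -> 109
FD 18: (19,-9) -> (13.14,8.019) [heading=109, draw]
Final: pos=(13.14,8.019), heading=109, 7 segment(s) drawn

Answer: 13.14 8.019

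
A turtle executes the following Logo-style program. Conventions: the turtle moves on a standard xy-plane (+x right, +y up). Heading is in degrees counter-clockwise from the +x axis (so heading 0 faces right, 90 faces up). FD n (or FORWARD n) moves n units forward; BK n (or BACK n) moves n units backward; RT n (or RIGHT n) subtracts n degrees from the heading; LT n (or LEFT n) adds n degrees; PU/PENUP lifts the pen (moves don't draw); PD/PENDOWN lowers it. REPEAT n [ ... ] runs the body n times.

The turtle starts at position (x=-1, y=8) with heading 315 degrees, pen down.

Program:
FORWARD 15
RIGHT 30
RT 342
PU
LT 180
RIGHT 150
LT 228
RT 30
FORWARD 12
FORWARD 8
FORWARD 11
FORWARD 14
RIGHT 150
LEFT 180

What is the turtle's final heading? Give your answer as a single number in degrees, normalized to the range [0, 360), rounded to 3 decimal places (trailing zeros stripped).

Executing turtle program step by step:
Start: pos=(-1,8), heading=315, pen down
FD 15: (-1,8) -> (9.607,-2.607) [heading=315, draw]
RT 30: heading 315 -> 285
RT 342: heading 285 -> 303
PU: pen up
LT 180: heading 303 -> 123
RT 150: heading 123 -> 333
LT 228: heading 333 -> 201
RT 30: heading 201 -> 171
FD 12: (9.607,-2.607) -> (-2.246,-0.729) [heading=171, move]
FD 8: (-2.246,-0.729) -> (-10.147,0.522) [heading=171, move]
FD 11: (-10.147,0.522) -> (-21.012,2.243) [heading=171, move]
FD 14: (-21.012,2.243) -> (-34.839,4.433) [heading=171, move]
RT 150: heading 171 -> 21
LT 180: heading 21 -> 201
Final: pos=(-34.839,4.433), heading=201, 1 segment(s) drawn

Answer: 201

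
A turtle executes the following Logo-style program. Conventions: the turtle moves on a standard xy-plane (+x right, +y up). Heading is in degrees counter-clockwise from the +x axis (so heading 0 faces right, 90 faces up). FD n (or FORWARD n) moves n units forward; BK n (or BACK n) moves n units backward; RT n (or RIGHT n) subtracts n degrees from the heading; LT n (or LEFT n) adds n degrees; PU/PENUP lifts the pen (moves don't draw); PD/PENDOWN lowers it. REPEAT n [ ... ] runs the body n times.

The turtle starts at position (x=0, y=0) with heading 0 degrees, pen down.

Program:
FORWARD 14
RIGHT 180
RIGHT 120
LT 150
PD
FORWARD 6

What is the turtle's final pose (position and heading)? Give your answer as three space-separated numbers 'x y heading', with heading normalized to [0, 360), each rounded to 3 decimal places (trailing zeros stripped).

Answer: 8.804 -3 210

Derivation:
Executing turtle program step by step:
Start: pos=(0,0), heading=0, pen down
FD 14: (0,0) -> (14,0) [heading=0, draw]
RT 180: heading 0 -> 180
RT 120: heading 180 -> 60
LT 150: heading 60 -> 210
PD: pen down
FD 6: (14,0) -> (8.804,-3) [heading=210, draw]
Final: pos=(8.804,-3), heading=210, 2 segment(s) drawn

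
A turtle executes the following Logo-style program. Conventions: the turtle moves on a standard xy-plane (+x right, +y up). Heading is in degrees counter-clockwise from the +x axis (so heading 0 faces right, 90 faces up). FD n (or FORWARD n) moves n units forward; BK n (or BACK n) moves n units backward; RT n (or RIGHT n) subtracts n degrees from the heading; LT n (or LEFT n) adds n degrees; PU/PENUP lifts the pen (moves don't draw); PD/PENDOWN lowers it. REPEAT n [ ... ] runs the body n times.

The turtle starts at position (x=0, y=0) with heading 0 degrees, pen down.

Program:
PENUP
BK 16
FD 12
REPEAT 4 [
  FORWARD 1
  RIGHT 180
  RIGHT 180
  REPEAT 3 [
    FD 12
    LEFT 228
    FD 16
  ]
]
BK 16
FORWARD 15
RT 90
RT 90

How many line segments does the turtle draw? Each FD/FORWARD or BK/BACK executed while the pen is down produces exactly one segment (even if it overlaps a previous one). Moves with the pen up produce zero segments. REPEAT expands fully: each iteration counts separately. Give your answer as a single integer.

Answer: 0

Derivation:
Executing turtle program step by step:
Start: pos=(0,0), heading=0, pen down
PU: pen up
BK 16: (0,0) -> (-16,0) [heading=0, move]
FD 12: (-16,0) -> (-4,0) [heading=0, move]
REPEAT 4 [
  -- iteration 1/4 --
  FD 1: (-4,0) -> (-3,0) [heading=0, move]
  RT 180: heading 0 -> 180
  RT 180: heading 180 -> 0
  REPEAT 3 [
    -- iteration 1/3 --
    FD 12: (-3,0) -> (9,0) [heading=0, move]
    LT 228: heading 0 -> 228
    FD 16: (9,0) -> (-1.706,-11.89) [heading=228, move]
    -- iteration 2/3 --
    FD 12: (-1.706,-11.89) -> (-9.736,-20.808) [heading=228, move]
    LT 228: heading 228 -> 96
    FD 16: (-9.736,-20.808) -> (-11.408,-4.896) [heading=96, move]
    -- iteration 3/3 --
    FD 12: (-11.408,-4.896) -> (-12.662,7.039) [heading=96, move]
    LT 228: heading 96 -> 324
    FD 16: (-12.662,7.039) -> (0.282,-2.366) [heading=324, move]
  ]
  -- iteration 2/4 --
  FD 1: (0.282,-2.366) -> (1.091,-2.954) [heading=324, move]
  RT 180: heading 324 -> 144
  RT 180: heading 144 -> 324
  REPEAT 3 [
    -- iteration 1/3 --
    FD 12: (1.091,-2.954) -> (10.799,-10.007) [heading=324, move]
    LT 228: heading 324 -> 192
    FD 16: (10.799,-10.007) -> (-4.851,-13.334) [heading=192, move]
    -- iteration 2/3 --
    FD 12: (-4.851,-13.334) -> (-16.589,-15.829) [heading=192, move]
    LT 228: heading 192 -> 60
    FD 16: (-16.589,-15.829) -> (-8.589,-1.972) [heading=60, move]
    -- iteration 3/3 --
    FD 12: (-8.589,-1.972) -> (-2.589,8.42) [heading=60, move]
    LT 228: heading 60 -> 288
    FD 16: (-2.589,8.42) -> (2.355,-6.797) [heading=288, move]
  ]
  -- iteration 3/4 --
  FD 1: (2.355,-6.797) -> (2.664,-7.748) [heading=288, move]
  RT 180: heading 288 -> 108
  RT 180: heading 108 -> 288
  REPEAT 3 [
    -- iteration 1/3 --
    FD 12: (2.664,-7.748) -> (6.372,-19.161) [heading=288, move]
    LT 228: heading 288 -> 156
    FD 16: (6.372,-19.161) -> (-8.244,-12.653) [heading=156, move]
    -- iteration 2/3 --
    FD 12: (-8.244,-12.653) -> (-19.207,-7.772) [heading=156, move]
    LT 228: heading 156 -> 24
    FD 16: (-19.207,-7.772) -> (-4.59,-1.264) [heading=24, move]
    -- iteration 3/3 --
    FD 12: (-4.59,-1.264) -> (6.372,3.617) [heading=24, move]
    LT 228: heading 24 -> 252
    FD 16: (6.372,3.617) -> (1.428,-11.6) [heading=252, move]
  ]
  -- iteration 4/4 --
  FD 1: (1.428,-11.6) -> (1.119,-12.551) [heading=252, move]
  RT 180: heading 252 -> 72
  RT 180: heading 72 -> 252
  REPEAT 3 [
    -- iteration 1/3 --
    FD 12: (1.119,-12.551) -> (-2.589,-23.964) [heading=252, move]
    LT 228: heading 252 -> 120
    FD 16: (-2.589,-23.964) -> (-10.589,-10.108) [heading=120, move]
    -- iteration 2/3 --
    FD 12: (-10.589,-10.108) -> (-16.589,0.285) [heading=120, move]
    LT 228: heading 120 -> 348
    FD 16: (-16.589,0.285) -> (-0.939,-3.042) [heading=348, move]
    -- iteration 3/3 --
    FD 12: (-0.939,-3.042) -> (10.799,-5.537) [heading=348, move]
    LT 228: heading 348 -> 216
    FD 16: (10.799,-5.537) -> (-2.145,-14.941) [heading=216, move]
  ]
]
BK 16: (-2.145,-14.941) -> (10.799,-5.537) [heading=216, move]
FD 15: (10.799,-5.537) -> (-1.336,-14.354) [heading=216, move]
RT 90: heading 216 -> 126
RT 90: heading 126 -> 36
Final: pos=(-1.336,-14.354), heading=36, 0 segment(s) drawn
Segments drawn: 0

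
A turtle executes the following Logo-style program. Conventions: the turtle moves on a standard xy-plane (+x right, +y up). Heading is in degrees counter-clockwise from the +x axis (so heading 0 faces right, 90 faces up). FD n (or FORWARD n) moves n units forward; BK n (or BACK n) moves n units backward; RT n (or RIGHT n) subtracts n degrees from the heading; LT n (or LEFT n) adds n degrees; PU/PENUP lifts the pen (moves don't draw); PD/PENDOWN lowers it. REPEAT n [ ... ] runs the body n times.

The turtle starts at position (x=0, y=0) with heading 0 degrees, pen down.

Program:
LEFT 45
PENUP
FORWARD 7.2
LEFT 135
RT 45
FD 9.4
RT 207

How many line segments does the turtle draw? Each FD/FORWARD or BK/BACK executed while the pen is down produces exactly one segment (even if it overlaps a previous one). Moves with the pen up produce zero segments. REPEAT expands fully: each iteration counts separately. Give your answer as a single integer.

Executing turtle program step by step:
Start: pos=(0,0), heading=0, pen down
LT 45: heading 0 -> 45
PU: pen up
FD 7.2: (0,0) -> (5.091,5.091) [heading=45, move]
LT 135: heading 45 -> 180
RT 45: heading 180 -> 135
FD 9.4: (5.091,5.091) -> (-1.556,11.738) [heading=135, move]
RT 207: heading 135 -> 288
Final: pos=(-1.556,11.738), heading=288, 0 segment(s) drawn
Segments drawn: 0

Answer: 0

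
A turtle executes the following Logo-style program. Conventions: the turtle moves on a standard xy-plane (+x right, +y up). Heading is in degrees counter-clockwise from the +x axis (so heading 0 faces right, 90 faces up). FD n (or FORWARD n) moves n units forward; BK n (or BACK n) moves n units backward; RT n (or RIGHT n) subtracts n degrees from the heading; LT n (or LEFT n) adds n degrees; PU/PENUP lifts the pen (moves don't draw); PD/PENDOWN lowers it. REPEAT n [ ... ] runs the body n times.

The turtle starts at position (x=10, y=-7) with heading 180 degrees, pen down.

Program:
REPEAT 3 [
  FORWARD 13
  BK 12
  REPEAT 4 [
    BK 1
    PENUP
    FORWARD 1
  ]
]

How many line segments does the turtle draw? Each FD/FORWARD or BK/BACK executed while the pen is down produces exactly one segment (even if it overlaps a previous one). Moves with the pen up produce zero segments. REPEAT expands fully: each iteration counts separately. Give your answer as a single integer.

Answer: 3

Derivation:
Executing turtle program step by step:
Start: pos=(10,-7), heading=180, pen down
REPEAT 3 [
  -- iteration 1/3 --
  FD 13: (10,-7) -> (-3,-7) [heading=180, draw]
  BK 12: (-3,-7) -> (9,-7) [heading=180, draw]
  REPEAT 4 [
    -- iteration 1/4 --
    BK 1: (9,-7) -> (10,-7) [heading=180, draw]
    PU: pen up
    FD 1: (10,-7) -> (9,-7) [heading=180, move]
    -- iteration 2/4 --
    BK 1: (9,-7) -> (10,-7) [heading=180, move]
    PU: pen up
    FD 1: (10,-7) -> (9,-7) [heading=180, move]
    -- iteration 3/4 --
    BK 1: (9,-7) -> (10,-7) [heading=180, move]
    PU: pen up
    FD 1: (10,-7) -> (9,-7) [heading=180, move]
    -- iteration 4/4 --
    BK 1: (9,-7) -> (10,-7) [heading=180, move]
    PU: pen up
    FD 1: (10,-7) -> (9,-7) [heading=180, move]
  ]
  -- iteration 2/3 --
  FD 13: (9,-7) -> (-4,-7) [heading=180, move]
  BK 12: (-4,-7) -> (8,-7) [heading=180, move]
  REPEAT 4 [
    -- iteration 1/4 --
    BK 1: (8,-7) -> (9,-7) [heading=180, move]
    PU: pen up
    FD 1: (9,-7) -> (8,-7) [heading=180, move]
    -- iteration 2/4 --
    BK 1: (8,-7) -> (9,-7) [heading=180, move]
    PU: pen up
    FD 1: (9,-7) -> (8,-7) [heading=180, move]
    -- iteration 3/4 --
    BK 1: (8,-7) -> (9,-7) [heading=180, move]
    PU: pen up
    FD 1: (9,-7) -> (8,-7) [heading=180, move]
    -- iteration 4/4 --
    BK 1: (8,-7) -> (9,-7) [heading=180, move]
    PU: pen up
    FD 1: (9,-7) -> (8,-7) [heading=180, move]
  ]
  -- iteration 3/3 --
  FD 13: (8,-7) -> (-5,-7) [heading=180, move]
  BK 12: (-5,-7) -> (7,-7) [heading=180, move]
  REPEAT 4 [
    -- iteration 1/4 --
    BK 1: (7,-7) -> (8,-7) [heading=180, move]
    PU: pen up
    FD 1: (8,-7) -> (7,-7) [heading=180, move]
    -- iteration 2/4 --
    BK 1: (7,-7) -> (8,-7) [heading=180, move]
    PU: pen up
    FD 1: (8,-7) -> (7,-7) [heading=180, move]
    -- iteration 3/4 --
    BK 1: (7,-7) -> (8,-7) [heading=180, move]
    PU: pen up
    FD 1: (8,-7) -> (7,-7) [heading=180, move]
    -- iteration 4/4 --
    BK 1: (7,-7) -> (8,-7) [heading=180, move]
    PU: pen up
    FD 1: (8,-7) -> (7,-7) [heading=180, move]
  ]
]
Final: pos=(7,-7), heading=180, 3 segment(s) drawn
Segments drawn: 3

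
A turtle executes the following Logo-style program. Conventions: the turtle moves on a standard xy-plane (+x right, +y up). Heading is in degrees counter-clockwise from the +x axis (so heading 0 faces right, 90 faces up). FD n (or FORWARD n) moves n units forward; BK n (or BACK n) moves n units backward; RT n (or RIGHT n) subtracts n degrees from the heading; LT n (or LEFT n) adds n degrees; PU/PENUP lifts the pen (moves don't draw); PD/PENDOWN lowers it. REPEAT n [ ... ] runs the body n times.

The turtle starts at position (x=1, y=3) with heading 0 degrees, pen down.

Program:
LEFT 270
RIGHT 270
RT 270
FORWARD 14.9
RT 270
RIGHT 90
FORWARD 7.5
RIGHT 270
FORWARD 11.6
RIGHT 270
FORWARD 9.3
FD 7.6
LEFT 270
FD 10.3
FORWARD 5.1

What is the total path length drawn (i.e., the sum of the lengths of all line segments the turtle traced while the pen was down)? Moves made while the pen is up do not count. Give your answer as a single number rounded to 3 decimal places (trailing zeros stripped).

Answer: 66.3

Derivation:
Executing turtle program step by step:
Start: pos=(1,3), heading=0, pen down
LT 270: heading 0 -> 270
RT 270: heading 270 -> 0
RT 270: heading 0 -> 90
FD 14.9: (1,3) -> (1,17.9) [heading=90, draw]
RT 270: heading 90 -> 180
RT 90: heading 180 -> 90
FD 7.5: (1,17.9) -> (1,25.4) [heading=90, draw]
RT 270: heading 90 -> 180
FD 11.6: (1,25.4) -> (-10.6,25.4) [heading=180, draw]
RT 270: heading 180 -> 270
FD 9.3: (-10.6,25.4) -> (-10.6,16.1) [heading=270, draw]
FD 7.6: (-10.6,16.1) -> (-10.6,8.5) [heading=270, draw]
LT 270: heading 270 -> 180
FD 10.3: (-10.6,8.5) -> (-20.9,8.5) [heading=180, draw]
FD 5.1: (-20.9,8.5) -> (-26,8.5) [heading=180, draw]
Final: pos=(-26,8.5), heading=180, 7 segment(s) drawn

Segment lengths:
  seg 1: (1,3) -> (1,17.9), length = 14.9
  seg 2: (1,17.9) -> (1,25.4), length = 7.5
  seg 3: (1,25.4) -> (-10.6,25.4), length = 11.6
  seg 4: (-10.6,25.4) -> (-10.6,16.1), length = 9.3
  seg 5: (-10.6,16.1) -> (-10.6,8.5), length = 7.6
  seg 6: (-10.6,8.5) -> (-20.9,8.5), length = 10.3
  seg 7: (-20.9,8.5) -> (-26,8.5), length = 5.1
Total = 66.3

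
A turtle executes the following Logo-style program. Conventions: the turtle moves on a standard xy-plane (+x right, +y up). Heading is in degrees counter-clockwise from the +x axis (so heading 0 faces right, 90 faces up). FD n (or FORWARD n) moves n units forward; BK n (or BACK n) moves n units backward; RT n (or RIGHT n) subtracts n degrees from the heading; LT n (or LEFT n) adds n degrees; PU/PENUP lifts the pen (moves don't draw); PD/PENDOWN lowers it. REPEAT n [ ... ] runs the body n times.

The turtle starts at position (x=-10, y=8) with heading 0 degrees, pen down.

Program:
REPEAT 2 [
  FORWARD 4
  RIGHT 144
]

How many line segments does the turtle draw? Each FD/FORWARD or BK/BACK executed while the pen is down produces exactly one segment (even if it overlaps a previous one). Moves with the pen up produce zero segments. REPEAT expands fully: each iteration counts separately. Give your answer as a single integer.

Executing turtle program step by step:
Start: pos=(-10,8), heading=0, pen down
REPEAT 2 [
  -- iteration 1/2 --
  FD 4: (-10,8) -> (-6,8) [heading=0, draw]
  RT 144: heading 0 -> 216
  -- iteration 2/2 --
  FD 4: (-6,8) -> (-9.236,5.649) [heading=216, draw]
  RT 144: heading 216 -> 72
]
Final: pos=(-9.236,5.649), heading=72, 2 segment(s) drawn
Segments drawn: 2

Answer: 2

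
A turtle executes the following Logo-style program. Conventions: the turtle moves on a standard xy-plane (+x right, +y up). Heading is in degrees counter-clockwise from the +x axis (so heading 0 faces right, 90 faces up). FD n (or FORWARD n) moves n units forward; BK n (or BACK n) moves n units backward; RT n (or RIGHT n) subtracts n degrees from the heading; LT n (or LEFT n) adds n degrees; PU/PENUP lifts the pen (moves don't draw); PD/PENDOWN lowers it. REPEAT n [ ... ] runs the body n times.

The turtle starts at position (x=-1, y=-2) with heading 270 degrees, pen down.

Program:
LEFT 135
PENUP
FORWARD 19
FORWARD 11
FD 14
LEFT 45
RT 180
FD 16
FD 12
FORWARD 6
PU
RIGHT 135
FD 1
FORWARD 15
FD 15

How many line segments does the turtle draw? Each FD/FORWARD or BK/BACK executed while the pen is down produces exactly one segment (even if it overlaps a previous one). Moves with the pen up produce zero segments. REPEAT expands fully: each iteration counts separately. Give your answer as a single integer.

Answer: 0

Derivation:
Executing turtle program step by step:
Start: pos=(-1,-2), heading=270, pen down
LT 135: heading 270 -> 45
PU: pen up
FD 19: (-1,-2) -> (12.435,11.435) [heading=45, move]
FD 11: (12.435,11.435) -> (20.213,19.213) [heading=45, move]
FD 14: (20.213,19.213) -> (30.113,29.113) [heading=45, move]
LT 45: heading 45 -> 90
RT 180: heading 90 -> 270
FD 16: (30.113,29.113) -> (30.113,13.113) [heading=270, move]
FD 12: (30.113,13.113) -> (30.113,1.113) [heading=270, move]
FD 6: (30.113,1.113) -> (30.113,-4.887) [heading=270, move]
PU: pen up
RT 135: heading 270 -> 135
FD 1: (30.113,-4.887) -> (29.406,-4.18) [heading=135, move]
FD 15: (29.406,-4.18) -> (18.799,6.426) [heading=135, move]
FD 15: (18.799,6.426) -> (8.192,17.033) [heading=135, move]
Final: pos=(8.192,17.033), heading=135, 0 segment(s) drawn
Segments drawn: 0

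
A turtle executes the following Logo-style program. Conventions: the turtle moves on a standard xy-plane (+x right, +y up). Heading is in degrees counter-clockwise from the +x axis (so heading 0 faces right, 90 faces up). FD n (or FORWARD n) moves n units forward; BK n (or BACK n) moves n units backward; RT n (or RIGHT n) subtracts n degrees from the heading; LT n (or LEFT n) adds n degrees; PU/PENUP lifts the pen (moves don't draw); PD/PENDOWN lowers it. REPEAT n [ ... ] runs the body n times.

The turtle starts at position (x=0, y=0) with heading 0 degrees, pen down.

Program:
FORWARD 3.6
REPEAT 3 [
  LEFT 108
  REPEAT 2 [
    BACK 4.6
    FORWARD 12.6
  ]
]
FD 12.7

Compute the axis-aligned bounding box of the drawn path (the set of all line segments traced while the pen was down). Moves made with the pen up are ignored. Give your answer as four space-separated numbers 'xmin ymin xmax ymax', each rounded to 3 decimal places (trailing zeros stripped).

Answer: -18.01 -11.057 8.93 17.921

Derivation:
Executing turtle program step by step:
Start: pos=(0,0), heading=0, pen down
FD 3.6: (0,0) -> (3.6,0) [heading=0, draw]
REPEAT 3 [
  -- iteration 1/3 --
  LT 108: heading 0 -> 108
  REPEAT 2 [
    -- iteration 1/2 --
    BK 4.6: (3.6,0) -> (5.021,-4.375) [heading=108, draw]
    FD 12.6: (5.021,-4.375) -> (1.128,7.608) [heading=108, draw]
    -- iteration 2/2 --
    BK 4.6: (1.128,7.608) -> (2.549,3.234) [heading=108, draw]
    FD 12.6: (2.549,3.234) -> (-1.344,15.217) [heading=108, draw]
  ]
  -- iteration 2/3 --
  LT 108: heading 108 -> 216
  REPEAT 2 [
    -- iteration 1/2 --
    BK 4.6: (-1.344,15.217) -> (2.377,17.921) [heading=216, draw]
    FD 12.6: (2.377,17.921) -> (-7.816,10.515) [heading=216, draw]
    -- iteration 2/2 --
    BK 4.6: (-7.816,10.515) -> (-4.095,13.218) [heading=216, draw]
    FD 12.6: (-4.095,13.218) -> (-14.289,5.812) [heading=216, draw]
  ]
  -- iteration 3/3 --
  LT 108: heading 216 -> 324
  REPEAT 2 [
    -- iteration 1/2 --
    BK 4.6: (-14.289,5.812) -> (-18.01,8.516) [heading=324, draw]
    FD 12.6: (-18.01,8.516) -> (-7.816,1.11) [heading=324, draw]
    -- iteration 2/2 --
    BK 4.6: (-7.816,1.11) -> (-11.538,3.814) [heading=324, draw]
    FD 12.6: (-11.538,3.814) -> (-1.344,-3.592) [heading=324, draw]
  ]
]
FD 12.7: (-1.344,-3.592) -> (8.93,-11.057) [heading=324, draw]
Final: pos=(8.93,-11.057), heading=324, 14 segment(s) drawn

Segment endpoints: x in {-18.01, -14.289, -11.538, -7.816, -7.816, -4.095, -1.344, -1.344, 0, 1.128, 2.377, 2.549, 3.6, 5.021, 8.93}, y in {-11.057, -4.375, -3.592, 0, 1.11, 3.234, 3.814, 5.812, 7.608, 8.516, 10.515, 13.218, 15.217, 17.921}
xmin=-18.01, ymin=-11.057, xmax=8.93, ymax=17.921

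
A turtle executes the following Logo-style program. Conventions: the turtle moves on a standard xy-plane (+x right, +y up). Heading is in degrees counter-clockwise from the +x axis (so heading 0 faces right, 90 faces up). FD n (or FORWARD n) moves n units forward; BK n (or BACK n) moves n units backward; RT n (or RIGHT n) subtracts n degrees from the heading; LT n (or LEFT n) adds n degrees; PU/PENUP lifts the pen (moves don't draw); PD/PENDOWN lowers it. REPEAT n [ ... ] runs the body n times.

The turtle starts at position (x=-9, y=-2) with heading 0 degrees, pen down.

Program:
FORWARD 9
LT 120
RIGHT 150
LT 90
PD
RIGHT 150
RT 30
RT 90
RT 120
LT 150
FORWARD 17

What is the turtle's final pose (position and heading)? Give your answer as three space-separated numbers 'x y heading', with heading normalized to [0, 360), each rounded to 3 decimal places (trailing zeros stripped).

Executing turtle program step by step:
Start: pos=(-9,-2), heading=0, pen down
FD 9: (-9,-2) -> (0,-2) [heading=0, draw]
LT 120: heading 0 -> 120
RT 150: heading 120 -> 330
LT 90: heading 330 -> 60
PD: pen down
RT 150: heading 60 -> 270
RT 30: heading 270 -> 240
RT 90: heading 240 -> 150
RT 120: heading 150 -> 30
LT 150: heading 30 -> 180
FD 17: (0,-2) -> (-17,-2) [heading=180, draw]
Final: pos=(-17,-2), heading=180, 2 segment(s) drawn

Answer: -17 -2 180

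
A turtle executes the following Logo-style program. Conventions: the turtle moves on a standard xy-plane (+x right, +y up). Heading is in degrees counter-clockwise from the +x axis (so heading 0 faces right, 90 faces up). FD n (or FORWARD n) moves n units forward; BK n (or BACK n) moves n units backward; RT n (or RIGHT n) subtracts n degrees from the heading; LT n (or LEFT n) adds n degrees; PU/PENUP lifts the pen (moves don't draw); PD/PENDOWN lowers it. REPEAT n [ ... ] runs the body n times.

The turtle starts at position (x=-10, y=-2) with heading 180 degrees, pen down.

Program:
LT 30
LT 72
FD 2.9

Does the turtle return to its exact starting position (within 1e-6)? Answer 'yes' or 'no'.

Answer: no

Derivation:
Executing turtle program step by step:
Start: pos=(-10,-2), heading=180, pen down
LT 30: heading 180 -> 210
LT 72: heading 210 -> 282
FD 2.9: (-10,-2) -> (-9.397,-4.837) [heading=282, draw]
Final: pos=(-9.397,-4.837), heading=282, 1 segment(s) drawn

Start position: (-10, -2)
Final position: (-9.397, -4.837)
Distance = 2.9; >= 1e-6 -> NOT closed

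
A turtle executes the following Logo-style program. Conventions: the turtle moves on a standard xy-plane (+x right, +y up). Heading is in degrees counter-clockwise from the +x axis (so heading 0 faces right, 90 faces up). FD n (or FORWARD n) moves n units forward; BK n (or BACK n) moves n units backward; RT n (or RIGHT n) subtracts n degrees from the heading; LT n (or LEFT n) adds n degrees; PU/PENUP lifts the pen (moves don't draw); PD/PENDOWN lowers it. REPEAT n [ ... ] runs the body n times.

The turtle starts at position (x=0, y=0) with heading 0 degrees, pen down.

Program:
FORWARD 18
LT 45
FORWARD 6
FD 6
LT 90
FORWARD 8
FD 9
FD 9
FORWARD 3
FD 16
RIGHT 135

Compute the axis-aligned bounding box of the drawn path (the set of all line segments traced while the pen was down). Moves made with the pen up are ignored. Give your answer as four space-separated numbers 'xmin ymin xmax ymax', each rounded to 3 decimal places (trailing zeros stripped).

Executing turtle program step by step:
Start: pos=(0,0), heading=0, pen down
FD 18: (0,0) -> (18,0) [heading=0, draw]
LT 45: heading 0 -> 45
FD 6: (18,0) -> (22.243,4.243) [heading=45, draw]
FD 6: (22.243,4.243) -> (26.485,8.485) [heading=45, draw]
LT 90: heading 45 -> 135
FD 8: (26.485,8.485) -> (20.828,14.142) [heading=135, draw]
FD 9: (20.828,14.142) -> (14.464,20.506) [heading=135, draw]
FD 9: (14.464,20.506) -> (8.101,26.87) [heading=135, draw]
FD 3: (8.101,26.87) -> (5.979,28.991) [heading=135, draw]
FD 16: (5.979,28.991) -> (-5.335,40.305) [heading=135, draw]
RT 135: heading 135 -> 0
Final: pos=(-5.335,40.305), heading=0, 8 segment(s) drawn

Segment endpoints: x in {-5.335, 0, 5.979, 8.101, 14.464, 18, 20.828, 22.243, 26.485}, y in {0, 4.243, 8.485, 14.142, 20.506, 26.87, 28.991, 40.305}
xmin=-5.335, ymin=0, xmax=26.485, ymax=40.305

Answer: -5.335 0 26.485 40.305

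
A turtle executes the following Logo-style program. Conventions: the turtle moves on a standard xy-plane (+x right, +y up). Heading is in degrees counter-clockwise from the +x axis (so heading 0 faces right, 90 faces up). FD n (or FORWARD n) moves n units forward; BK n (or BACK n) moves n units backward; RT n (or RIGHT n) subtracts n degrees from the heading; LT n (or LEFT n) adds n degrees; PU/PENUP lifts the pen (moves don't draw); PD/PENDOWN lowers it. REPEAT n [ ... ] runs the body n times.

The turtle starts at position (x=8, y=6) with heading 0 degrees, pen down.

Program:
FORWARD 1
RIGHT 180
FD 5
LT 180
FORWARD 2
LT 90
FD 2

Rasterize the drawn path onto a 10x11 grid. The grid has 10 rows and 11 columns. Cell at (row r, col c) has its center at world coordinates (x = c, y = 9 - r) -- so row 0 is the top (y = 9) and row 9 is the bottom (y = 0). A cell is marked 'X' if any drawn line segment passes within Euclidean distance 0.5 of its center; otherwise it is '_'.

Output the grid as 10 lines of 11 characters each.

Segment 0: (8,6) -> (9,6)
Segment 1: (9,6) -> (4,6)
Segment 2: (4,6) -> (6,6)
Segment 3: (6,6) -> (6,8)

Answer: ___________
______X____
______X____
____XXXXXX_
___________
___________
___________
___________
___________
___________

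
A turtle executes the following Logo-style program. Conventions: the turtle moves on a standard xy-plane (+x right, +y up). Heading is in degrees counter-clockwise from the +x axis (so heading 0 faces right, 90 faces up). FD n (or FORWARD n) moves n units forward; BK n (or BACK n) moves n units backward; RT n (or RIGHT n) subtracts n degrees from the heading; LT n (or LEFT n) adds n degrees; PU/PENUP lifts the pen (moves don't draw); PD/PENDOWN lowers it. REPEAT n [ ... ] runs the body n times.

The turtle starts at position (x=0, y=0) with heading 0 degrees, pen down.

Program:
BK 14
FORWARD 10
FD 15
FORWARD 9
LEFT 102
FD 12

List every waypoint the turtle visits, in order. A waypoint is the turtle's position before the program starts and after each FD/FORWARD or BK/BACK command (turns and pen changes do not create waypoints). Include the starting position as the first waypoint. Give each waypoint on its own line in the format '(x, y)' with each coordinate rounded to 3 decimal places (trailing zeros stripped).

Executing turtle program step by step:
Start: pos=(0,0), heading=0, pen down
BK 14: (0,0) -> (-14,0) [heading=0, draw]
FD 10: (-14,0) -> (-4,0) [heading=0, draw]
FD 15: (-4,0) -> (11,0) [heading=0, draw]
FD 9: (11,0) -> (20,0) [heading=0, draw]
LT 102: heading 0 -> 102
FD 12: (20,0) -> (17.505,11.738) [heading=102, draw]
Final: pos=(17.505,11.738), heading=102, 5 segment(s) drawn
Waypoints (6 total):
(0, 0)
(-14, 0)
(-4, 0)
(11, 0)
(20, 0)
(17.505, 11.738)

Answer: (0, 0)
(-14, 0)
(-4, 0)
(11, 0)
(20, 0)
(17.505, 11.738)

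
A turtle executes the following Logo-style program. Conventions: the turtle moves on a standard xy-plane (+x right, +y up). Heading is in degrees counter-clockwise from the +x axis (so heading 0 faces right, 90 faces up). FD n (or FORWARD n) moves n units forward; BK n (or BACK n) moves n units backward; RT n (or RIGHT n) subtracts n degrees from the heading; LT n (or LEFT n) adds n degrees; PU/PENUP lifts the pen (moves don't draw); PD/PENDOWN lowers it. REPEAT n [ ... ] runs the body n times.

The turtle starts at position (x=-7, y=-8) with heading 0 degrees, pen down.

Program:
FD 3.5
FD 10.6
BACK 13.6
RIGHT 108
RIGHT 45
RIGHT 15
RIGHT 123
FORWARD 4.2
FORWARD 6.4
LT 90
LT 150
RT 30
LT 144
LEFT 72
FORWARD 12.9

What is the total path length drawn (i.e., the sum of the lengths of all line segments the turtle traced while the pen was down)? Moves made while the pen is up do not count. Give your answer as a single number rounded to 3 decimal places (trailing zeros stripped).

Executing turtle program step by step:
Start: pos=(-7,-8), heading=0, pen down
FD 3.5: (-7,-8) -> (-3.5,-8) [heading=0, draw]
FD 10.6: (-3.5,-8) -> (7.1,-8) [heading=0, draw]
BK 13.6: (7.1,-8) -> (-6.5,-8) [heading=0, draw]
RT 108: heading 0 -> 252
RT 45: heading 252 -> 207
RT 15: heading 207 -> 192
RT 123: heading 192 -> 69
FD 4.2: (-6.5,-8) -> (-4.995,-4.079) [heading=69, draw]
FD 6.4: (-4.995,-4.079) -> (-2.701,1.896) [heading=69, draw]
LT 90: heading 69 -> 159
LT 150: heading 159 -> 309
RT 30: heading 309 -> 279
LT 144: heading 279 -> 63
LT 72: heading 63 -> 135
FD 12.9: (-2.701,1.896) -> (-11.823,11.018) [heading=135, draw]
Final: pos=(-11.823,11.018), heading=135, 6 segment(s) drawn

Segment lengths:
  seg 1: (-7,-8) -> (-3.5,-8), length = 3.5
  seg 2: (-3.5,-8) -> (7.1,-8), length = 10.6
  seg 3: (7.1,-8) -> (-6.5,-8), length = 13.6
  seg 4: (-6.5,-8) -> (-4.995,-4.079), length = 4.2
  seg 5: (-4.995,-4.079) -> (-2.701,1.896), length = 6.4
  seg 6: (-2.701,1.896) -> (-11.823,11.018), length = 12.9
Total = 51.2

Answer: 51.2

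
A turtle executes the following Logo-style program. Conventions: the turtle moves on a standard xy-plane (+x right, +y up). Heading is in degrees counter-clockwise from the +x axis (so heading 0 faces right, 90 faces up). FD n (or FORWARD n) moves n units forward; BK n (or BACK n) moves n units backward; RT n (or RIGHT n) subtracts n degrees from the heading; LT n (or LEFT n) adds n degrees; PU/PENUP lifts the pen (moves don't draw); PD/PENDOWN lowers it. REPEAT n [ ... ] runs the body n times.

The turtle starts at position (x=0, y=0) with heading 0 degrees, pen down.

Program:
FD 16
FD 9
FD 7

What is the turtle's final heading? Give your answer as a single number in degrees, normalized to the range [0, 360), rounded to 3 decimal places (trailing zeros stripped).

Answer: 0

Derivation:
Executing turtle program step by step:
Start: pos=(0,0), heading=0, pen down
FD 16: (0,0) -> (16,0) [heading=0, draw]
FD 9: (16,0) -> (25,0) [heading=0, draw]
FD 7: (25,0) -> (32,0) [heading=0, draw]
Final: pos=(32,0), heading=0, 3 segment(s) drawn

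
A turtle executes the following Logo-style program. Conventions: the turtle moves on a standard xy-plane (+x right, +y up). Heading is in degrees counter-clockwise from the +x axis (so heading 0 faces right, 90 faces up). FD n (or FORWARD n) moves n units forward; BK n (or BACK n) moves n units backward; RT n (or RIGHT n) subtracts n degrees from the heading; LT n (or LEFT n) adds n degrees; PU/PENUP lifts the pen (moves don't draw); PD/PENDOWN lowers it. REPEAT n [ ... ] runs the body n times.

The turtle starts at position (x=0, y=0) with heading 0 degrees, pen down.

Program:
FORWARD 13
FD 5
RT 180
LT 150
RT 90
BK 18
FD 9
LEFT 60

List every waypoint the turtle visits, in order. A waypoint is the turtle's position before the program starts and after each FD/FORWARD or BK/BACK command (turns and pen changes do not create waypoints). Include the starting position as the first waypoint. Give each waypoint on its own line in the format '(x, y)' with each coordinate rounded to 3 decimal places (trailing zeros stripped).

Answer: (0, 0)
(13, 0)
(18, 0)
(27, 15.588)
(22.5, 7.794)

Derivation:
Executing turtle program step by step:
Start: pos=(0,0), heading=0, pen down
FD 13: (0,0) -> (13,0) [heading=0, draw]
FD 5: (13,0) -> (18,0) [heading=0, draw]
RT 180: heading 0 -> 180
LT 150: heading 180 -> 330
RT 90: heading 330 -> 240
BK 18: (18,0) -> (27,15.588) [heading=240, draw]
FD 9: (27,15.588) -> (22.5,7.794) [heading=240, draw]
LT 60: heading 240 -> 300
Final: pos=(22.5,7.794), heading=300, 4 segment(s) drawn
Waypoints (5 total):
(0, 0)
(13, 0)
(18, 0)
(27, 15.588)
(22.5, 7.794)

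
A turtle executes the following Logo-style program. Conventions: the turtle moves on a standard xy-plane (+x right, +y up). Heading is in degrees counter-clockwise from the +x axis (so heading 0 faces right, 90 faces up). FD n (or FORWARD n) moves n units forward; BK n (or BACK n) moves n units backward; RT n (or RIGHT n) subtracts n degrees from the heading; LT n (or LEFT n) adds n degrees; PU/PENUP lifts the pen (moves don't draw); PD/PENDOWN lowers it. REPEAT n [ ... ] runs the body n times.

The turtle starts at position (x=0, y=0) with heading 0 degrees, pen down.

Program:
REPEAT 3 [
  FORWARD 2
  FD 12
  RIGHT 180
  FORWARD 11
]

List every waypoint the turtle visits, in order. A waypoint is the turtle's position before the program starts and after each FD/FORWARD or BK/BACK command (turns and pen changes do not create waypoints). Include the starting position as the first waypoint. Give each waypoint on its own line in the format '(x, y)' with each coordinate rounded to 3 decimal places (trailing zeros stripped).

Answer: (0, 0)
(2, 0)
(14, 0)
(3, 0)
(1, 0)
(-11, 0)
(0, 0)
(2, 0)
(14, 0)
(3, 0)

Derivation:
Executing turtle program step by step:
Start: pos=(0,0), heading=0, pen down
REPEAT 3 [
  -- iteration 1/3 --
  FD 2: (0,0) -> (2,0) [heading=0, draw]
  FD 12: (2,0) -> (14,0) [heading=0, draw]
  RT 180: heading 0 -> 180
  FD 11: (14,0) -> (3,0) [heading=180, draw]
  -- iteration 2/3 --
  FD 2: (3,0) -> (1,0) [heading=180, draw]
  FD 12: (1,0) -> (-11,0) [heading=180, draw]
  RT 180: heading 180 -> 0
  FD 11: (-11,0) -> (0,0) [heading=0, draw]
  -- iteration 3/3 --
  FD 2: (0,0) -> (2,0) [heading=0, draw]
  FD 12: (2,0) -> (14,0) [heading=0, draw]
  RT 180: heading 0 -> 180
  FD 11: (14,0) -> (3,0) [heading=180, draw]
]
Final: pos=(3,0), heading=180, 9 segment(s) drawn
Waypoints (10 total):
(0, 0)
(2, 0)
(14, 0)
(3, 0)
(1, 0)
(-11, 0)
(0, 0)
(2, 0)
(14, 0)
(3, 0)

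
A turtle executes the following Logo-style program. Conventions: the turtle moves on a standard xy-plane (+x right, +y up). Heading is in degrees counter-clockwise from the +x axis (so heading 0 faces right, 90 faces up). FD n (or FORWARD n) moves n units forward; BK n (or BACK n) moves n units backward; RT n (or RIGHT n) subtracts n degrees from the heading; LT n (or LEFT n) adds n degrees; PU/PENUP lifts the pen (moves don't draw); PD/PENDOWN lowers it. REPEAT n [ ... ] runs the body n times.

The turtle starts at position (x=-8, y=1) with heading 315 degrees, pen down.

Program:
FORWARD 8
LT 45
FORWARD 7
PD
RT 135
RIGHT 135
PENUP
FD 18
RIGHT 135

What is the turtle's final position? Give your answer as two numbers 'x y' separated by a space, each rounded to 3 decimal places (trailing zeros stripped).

Executing turtle program step by step:
Start: pos=(-8,1), heading=315, pen down
FD 8: (-8,1) -> (-2.343,-4.657) [heading=315, draw]
LT 45: heading 315 -> 0
FD 7: (-2.343,-4.657) -> (4.657,-4.657) [heading=0, draw]
PD: pen down
RT 135: heading 0 -> 225
RT 135: heading 225 -> 90
PU: pen up
FD 18: (4.657,-4.657) -> (4.657,13.343) [heading=90, move]
RT 135: heading 90 -> 315
Final: pos=(4.657,13.343), heading=315, 2 segment(s) drawn

Answer: 4.657 13.343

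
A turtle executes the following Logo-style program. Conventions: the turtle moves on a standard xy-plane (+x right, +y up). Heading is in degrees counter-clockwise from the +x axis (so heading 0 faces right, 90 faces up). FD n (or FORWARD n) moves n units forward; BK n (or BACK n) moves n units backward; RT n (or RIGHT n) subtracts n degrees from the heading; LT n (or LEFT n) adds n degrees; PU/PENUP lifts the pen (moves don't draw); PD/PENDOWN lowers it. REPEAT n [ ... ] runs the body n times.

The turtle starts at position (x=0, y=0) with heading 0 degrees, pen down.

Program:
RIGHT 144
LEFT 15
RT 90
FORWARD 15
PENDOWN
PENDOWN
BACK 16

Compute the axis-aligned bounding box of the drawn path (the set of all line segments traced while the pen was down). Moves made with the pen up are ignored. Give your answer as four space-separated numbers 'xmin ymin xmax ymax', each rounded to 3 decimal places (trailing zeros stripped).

Executing turtle program step by step:
Start: pos=(0,0), heading=0, pen down
RT 144: heading 0 -> 216
LT 15: heading 216 -> 231
RT 90: heading 231 -> 141
FD 15: (0,0) -> (-11.657,9.44) [heading=141, draw]
PD: pen down
PD: pen down
BK 16: (-11.657,9.44) -> (0.777,-0.629) [heading=141, draw]
Final: pos=(0.777,-0.629), heading=141, 2 segment(s) drawn

Segment endpoints: x in {-11.657, 0, 0.777}, y in {-0.629, 0, 9.44}
xmin=-11.657, ymin=-0.629, xmax=0.777, ymax=9.44

Answer: -11.657 -0.629 0.777 9.44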